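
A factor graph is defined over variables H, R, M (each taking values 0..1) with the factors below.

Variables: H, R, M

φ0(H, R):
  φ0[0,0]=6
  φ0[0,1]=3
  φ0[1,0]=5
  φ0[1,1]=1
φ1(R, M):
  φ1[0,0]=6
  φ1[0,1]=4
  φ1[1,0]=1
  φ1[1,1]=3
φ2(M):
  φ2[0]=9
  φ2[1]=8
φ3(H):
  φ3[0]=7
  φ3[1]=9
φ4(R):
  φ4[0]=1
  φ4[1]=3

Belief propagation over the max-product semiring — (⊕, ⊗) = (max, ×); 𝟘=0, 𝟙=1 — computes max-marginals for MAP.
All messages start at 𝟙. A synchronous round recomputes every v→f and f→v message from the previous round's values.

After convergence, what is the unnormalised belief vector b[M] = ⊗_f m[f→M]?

b[M] = [2430, 1512]

init: all messages = 𝟙 over 2 values
r1 m[φ0→H] = [6, 5]
r1 m[φ0→R] = [6, 3]
r1 m[φ1→R] = [6, 3]
r1 m[φ1→M] = [6, 4]
r1 m[φ2→M] = [9, 8]
r1 m[φ3→H] = [7, 9]
r1 m[φ4→R] = [1, 3]
r1 m[H→φ0] = [1, 1]
r1 m[H→φ3] = [1, 1]
r1 m[R→φ0] = [1, 1]
r1 m[R→φ1] = [1, 1]
r1 m[R→φ4] = [1, 1]
r1 m[M→φ1] = [1, 1]
r1 m[M→φ2] = [1, 1]
r2 m[φ0→H] = [6, 5]
r2 m[φ0→R] = [6, 3]
r2 m[φ1→R] = [6, 3]
r2 m[φ1→M] = [6, 4]
r2 m[φ2→M] = [9, 8]
r2 m[φ3→H] = [7, 9]
r2 m[φ4→R] = [1, 3]
r2 m[H→φ0] = [7, 9]
r2 m[H→φ3] = [6, 5]
r2 m[R→φ0] = [6, 9]
r2 m[R→φ1] = [6, 9]
r2 m[R→φ4] = [36, 9]
r2 m[M→φ1] = [9, 8]
r2 m[M→φ2] = [6, 4]
r3 m[φ0→H] = [36, 30]
r3 m[φ0→R] = [45, 21]
r3 m[φ1→R] = [54, 24]
r3 m[φ1→M] = [36, 27]
r3 m[φ2→M] = [9, 8]
r3 m[φ3→H] = [7, 9]
r3 m[φ4→R] = [1, 3]
r3 m[H→φ0] = [7, 9]
r3 m[H→φ3] = [6, 5]
r3 m[R→φ0] = [6, 9]
r3 m[R→φ1] = [6, 9]
r3 m[R→φ4] = [36, 9]
r3 m[M→φ1] = [9, 8]
r3 m[M→φ2] = [6, 4]
r4 m[φ0→H] = [36, 30]
r4 m[φ0→R] = [45, 21]
r4 m[φ1→R] = [54, 24]
r4 m[φ1→M] = [36, 27]
r4 m[φ2→M] = [9, 8]
r4 m[φ3→H] = [7, 9]
r4 m[φ4→R] = [1, 3]
r4 m[H→φ0] = [7, 9]
r4 m[H→φ3] = [36, 30]
r4 m[R→φ0] = [54, 72]
r4 m[R→φ1] = [45, 63]
r4 m[R→φ4] = [2430, 504]
r4 m[M→φ1] = [9, 8]
r4 m[M→φ2] = [36, 27]
r5 m[φ0→H] = [324, 270]
r5 m[φ0→R] = [45, 21]
r5 m[φ1→R] = [54, 24]
r5 m[φ1→M] = [270, 189]
r5 m[φ2→M] = [9, 8]
r5 m[φ3→H] = [7, 9]
r5 m[φ4→R] = [1, 3]
r5 m[H→φ0] = [7, 9]
r5 m[H→φ3] = [36, 30]
r5 m[R→φ0] = [54, 72]
r5 m[R→φ1] = [45, 63]
r5 m[R→φ4] = [2430, 504]
r5 m[M→φ1] = [9, 8]
r5 m[M→φ2] = [36, 27]
r6 m[φ0→H] = [324, 270]
r6 m[φ0→R] = [45, 21]
r6 m[φ1→R] = [54, 24]
r6 m[φ1→M] = [270, 189]
r6 m[φ2→M] = [9, 8]
r6 m[φ3→H] = [7, 9]
r6 m[φ4→R] = [1, 3]
r6 m[H→φ0] = [7, 9]
r6 m[H→φ3] = [324, 270]
r6 m[R→φ0] = [54, 72]
r6 m[R→φ1] = [45, 63]
r6 m[R→φ4] = [2430, 504]
r6 m[M→φ1] = [9, 8]
r6 m[M→φ2] = [270, 189]
r7 m[φ0→H] = [324, 270]
r7 m[φ0→R] = [45, 21]
r7 m[φ1→R] = [54, 24]
r7 m[φ1→M] = [270, 189]
r7 m[φ2→M] = [9, 8]
r7 m[φ3→H] = [7, 9]
r7 m[φ4→R] = [1, 3]
r7 m[H→φ0] = [7, 9]
r7 m[H→φ3] = [324, 270]
r7 m[R→φ0] = [54, 72]
r7 m[R→φ1] = [45, 63]
r7 m[R→φ4] = [2430, 504]
r7 m[M→φ1] = [9, 8]
r7 m[M→φ2] = [270, 189]
fixed point reached at round 7
b[M] = ⊗ incoming = [2430, 1512]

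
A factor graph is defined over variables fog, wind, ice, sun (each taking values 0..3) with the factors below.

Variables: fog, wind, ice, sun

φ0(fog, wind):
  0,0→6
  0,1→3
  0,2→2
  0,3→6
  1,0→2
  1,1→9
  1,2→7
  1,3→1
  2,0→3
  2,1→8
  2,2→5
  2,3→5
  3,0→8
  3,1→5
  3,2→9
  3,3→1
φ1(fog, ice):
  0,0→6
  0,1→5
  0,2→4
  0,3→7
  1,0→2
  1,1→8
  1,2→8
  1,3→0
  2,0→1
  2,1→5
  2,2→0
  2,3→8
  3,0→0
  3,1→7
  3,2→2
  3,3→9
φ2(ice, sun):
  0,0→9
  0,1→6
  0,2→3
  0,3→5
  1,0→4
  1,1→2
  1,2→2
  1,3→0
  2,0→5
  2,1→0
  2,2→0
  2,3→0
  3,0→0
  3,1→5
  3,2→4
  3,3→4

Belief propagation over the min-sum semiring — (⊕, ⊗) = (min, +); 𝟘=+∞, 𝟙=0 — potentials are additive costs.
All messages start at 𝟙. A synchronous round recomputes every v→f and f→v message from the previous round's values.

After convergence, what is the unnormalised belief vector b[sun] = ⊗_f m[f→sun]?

b[sun] = [1, 3, 3, 3]

init: all messages = 𝟙 over 4 values
r1 m[φ0→fog] = [2, 1, 3, 1]
r1 m[φ0→wind] = [2, 3, 2, 1]
r1 m[φ1→fog] = [4, 0, 0, 0]
r1 m[φ1→ice] = [0, 5, 0, 0]
r1 m[φ2→ice] = [3, 0, 0, 0]
r1 m[φ2→sun] = [0, 0, 0, 0]
r1 m[fog→φ0] = [0, 0, 0, 0]
r1 m[fog→φ1] = [0, 0, 0, 0]
r1 m[wind→φ0] = [0, 0, 0, 0]
r1 m[ice→φ1] = [0, 0, 0, 0]
r1 m[ice→φ2] = [0, 0, 0, 0]
r1 m[sun→φ2] = [0, 0, 0, 0]
r2 m[φ0→fog] = [2, 1, 3, 1]
r2 m[φ0→wind] = [2, 3, 2, 1]
r2 m[φ1→fog] = [4, 0, 0, 0]
r2 m[φ1→ice] = [0, 5, 0, 0]
r2 m[φ2→ice] = [3, 0, 0, 0]
r2 m[φ2→sun] = [0, 0, 0, 0]
r2 m[fog→φ0] = [4, 0, 0, 0]
r2 m[fog→φ1] = [2, 1, 3, 1]
r2 m[wind→φ0] = [0, 0, 0, 0]
r2 m[ice→φ1] = [3, 0, 0, 0]
r2 m[ice→φ2] = [0, 5, 0, 0]
r2 m[sun→φ2] = [0, 0, 0, 0]
r3 m[φ0→fog] = [2, 1, 3, 1]
r3 m[φ0→wind] = [2, 5, 5, 1]
r3 m[φ1→fog] = [4, 0, 0, 2]
r3 m[φ1→ice] = [1, 7, 3, 1]
r3 m[φ2→ice] = [3, 0, 0, 0]
r3 m[φ2→sun] = [0, 0, 0, 0]
r3 m[fog→φ0] = [4, 0, 0, 0]
r3 m[fog→φ1] = [2, 1, 3, 1]
r3 m[wind→φ0] = [0, 0, 0, 0]
r3 m[ice→φ1] = [3, 0, 0, 0]
r3 m[ice→φ2] = [0, 5, 0, 0]
r3 m[sun→φ2] = [0, 0, 0, 0]
r4 m[φ0→fog] = [2, 1, 3, 1]
r4 m[φ0→wind] = [2, 5, 5, 1]
r4 m[φ1→fog] = [4, 0, 0, 2]
r4 m[φ1→ice] = [1, 7, 3, 1]
r4 m[φ2→ice] = [3, 0, 0, 0]
r4 m[φ2→sun] = [0, 0, 0, 0]
r4 m[fog→φ0] = [4, 0, 0, 2]
r4 m[fog→φ1] = [2, 1, 3, 1]
r4 m[wind→φ0] = [0, 0, 0, 0]
r4 m[ice→φ1] = [3, 0, 0, 0]
r4 m[ice→φ2] = [1, 7, 3, 1]
r4 m[sun→φ2] = [0, 0, 0, 0]
r5 m[φ0→fog] = [2, 1, 3, 1]
r5 m[φ0→wind] = [2, 7, 5, 1]
r5 m[φ1→fog] = [4, 0, 0, 2]
r5 m[φ1→ice] = [1, 7, 3, 1]
r5 m[φ2→ice] = [3, 0, 0, 0]
r5 m[φ2→sun] = [1, 3, 3, 3]
r5 m[fog→φ0] = [4, 0, 0, 2]
r5 m[fog→φ1] = [2, 1, 3, 1]
r5 m[wind→φ0] = [0, 0, 0, 0]
r5 m[ice→φ1] = [3, 0, 0, 0]
r5 m[ice→φ2] = [1, 7, 3, 1]
r5 m[sun→φ2] = [0, 0, 0, 0]
r6 m[φ0→fog] = [2, 1, 3, 1]
r6 m[φ0→wind] = [2, 7, 5, 1]
r6 m[φ1→fog] = [4, 0, 0, 2]
r6 m[φ1→ice] = [1, 7, 3, 1]
r6 m[φ2→ice] = [3, 0, 0, 0]
r6 m[φ2→sun] = [1, 3, 3, 3]
r6 m[fog→φ0] = [4, 0, 0, 2]
r6 m[fog→φ1] = [2, 1, 3, 1]
r6 m[wind→φ0] = [0, 0, 0, 0]
r6 m[ice→φ1] = [3, 0, 0, 0]
r6 m[ice→φ2] = [1, 7, 3, 1]
r6 m[sun→φ2] = [0, 0, 0, 0]
fixed point reached at round 6
b[sun] = ⊗ incoming = [1, 3, 3, 3]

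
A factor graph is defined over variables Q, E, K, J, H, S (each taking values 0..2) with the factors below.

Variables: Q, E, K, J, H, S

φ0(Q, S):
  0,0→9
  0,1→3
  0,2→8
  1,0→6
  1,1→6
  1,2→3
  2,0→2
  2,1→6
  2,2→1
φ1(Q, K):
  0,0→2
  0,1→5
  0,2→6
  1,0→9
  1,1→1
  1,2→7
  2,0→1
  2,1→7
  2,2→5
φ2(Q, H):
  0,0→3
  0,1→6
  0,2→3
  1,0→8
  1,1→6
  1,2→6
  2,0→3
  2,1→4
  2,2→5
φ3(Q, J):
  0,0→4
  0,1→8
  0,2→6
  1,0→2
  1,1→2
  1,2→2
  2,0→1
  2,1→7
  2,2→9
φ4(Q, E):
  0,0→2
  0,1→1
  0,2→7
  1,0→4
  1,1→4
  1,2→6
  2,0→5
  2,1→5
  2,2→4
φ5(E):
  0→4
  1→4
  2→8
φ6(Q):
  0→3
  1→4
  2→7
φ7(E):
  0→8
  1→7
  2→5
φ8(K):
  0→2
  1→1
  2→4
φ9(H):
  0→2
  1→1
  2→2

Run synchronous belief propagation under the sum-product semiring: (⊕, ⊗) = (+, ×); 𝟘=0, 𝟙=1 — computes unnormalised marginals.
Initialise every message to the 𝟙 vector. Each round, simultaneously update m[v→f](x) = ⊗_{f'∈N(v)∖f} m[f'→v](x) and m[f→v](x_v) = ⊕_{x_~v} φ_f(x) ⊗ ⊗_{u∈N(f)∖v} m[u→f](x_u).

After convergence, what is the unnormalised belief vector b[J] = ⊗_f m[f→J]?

b[J] = [161885520, 315768240, 322868880]

init: all messages = 𝟙 over 3 values
r1 m[φ0→Q] = [20, 15, 9]
r1 m[φ0→S] = [17, 15, 12]
r1 m[φ1→Q] = [13, 17, 13]
r1 m[φ1→K] = [12, 13, 18]
r1 m[φ2→Q] = [12, 20, 12]
r1 m[φ2→H] = [14, 16, 14]
r1 m[φ3→Q] = [18, 6, 17]
r1 m[φ3→J] = [7, 17, 17]
r1 m[φ4→Q] = [10, 14, 14]
r1 m[φ4→E] = [11, 10, 17]
r1 m[φ5→E] = [4, 4, 8]
r1 m[φ6→Q] = [3, 4, 7]
r1 m[φ7→E] = [8, 7, 5]
r1 m[φ8→K] = [2, 1, 4]
r1 m[φ9→H] = [2, 1, 2]
r1 m[Q→φ0] = [1, 1, 1]
r1 m[Q→φ1] = [1, 1, 1]
r1 m[Q→φ2] = [1, 1, 1]
r1 m[Q→φ3] = [1, 1, 1]
r1 m[Q→φ4] = [1, 1, 1]
r1 m[Q→φ6] = [1, 1, 1]
r1 m[E→φ4] = [1, 1, 1]
r1 m[E→φ5] = [1, 1, 1]
r1 m[E→φ7] = [1, 1, 1]
r1 m[K→φ1] = [1, 1, 1]
r1 m[K→φ8] = [1, 1, 1]
r1 m[J→φ3] = [1, 1, 1]
r1 m[H→φ2] = [1, 1, 1]
r1 m[H→φ9] = [1, 1, 1]
r1 m[S→φ0] = [1, 1, 1]
r2 m[φ0→Q] = [20, 15, 9]
r2 m[φ0→S] = [17, 15, 12]
r2 m[φ1→Q] = [13, 17, 13]
r2 m[φ1→K] = [12, 13, 18]
r2 m[φ2→Q] = [12, 20, 12]
r2 m[φ2→H] = [14, 16, 14]
r2 m[φ3→Q] = [18, 6, 17]
r2 m[φ3→J] = [7, 17, 17]
r2 m[φ4→Q] = [10, 14, 14]
r2 m[φ4→E] = [11, 10, 17]
r2 m[φ5→E] = [4, 4, 8]
r2 m[φ6→Q] = [3, 4, 7]
r2 m[φ7→E] = [8, 7, 5]
r2 m[φ8→K] = [2, 1, 4]
r2 m[φ9→H] = [2, 1, 2]
r2 m[Q→φ0] = [84240, 114240, 259896]
r2 m[Q→φ1] = [129600, 100800, 179928]
r2 m[Q→φ2] = [140400, 85680, 194922]
r2 m[Q→φ3] = [93600, 285600, 137592]
r2 m[Q→φ4] = [168480, 122400, 167076]
r2 m[Q→φ6] = [561600, 428400, 334152]
r2 m[E→φ4] = [32, 28, 40]
r2 m[E→φ5] = [88, 70, 85]
r2 m[E→φ7] = [44, 40, 136]
r2 m[K→φ1] = [2, 1, 4]
r2 m[K→φ8] = [12, 13, 18]
r2 m[J→φ3] = [1, 1, 1]
r2 m[H→φ2] = [2, 1, 2]
r2 m[H→φ9] = [14, 16, 14]
r2 m[S→φ0] = [1, 1, 1]
r3 m[φ0→Q] = [20, 15, 9]
r3 m[φ0→S] = [1963392, 2497536, 1276536]
r3 m[φ1→Q] = [33, 47, 29]
r3 m[φ1→K] = [1346328, 2008296, 2382840]
r3 m[φ2→Q] = [18, 34, 20]
r3 m[φ2→H] = [1691406, 2136168, 1909890]
r3 m[φ3→Q] = [18, 6, 17]
r3 m[φ3→J] = [1083192, 2283144, 2371128]
r3 m[φ4→Q] = [372, 480, 460]
r3 m[φ4→E] = [1661940, 1493460, 2582064]
r3 m[φ5→E] = [4, 4, 8]
r3 m[φ6→Q] = [3, 4, 7]
r3 m[φ7→E] = [8, 7, 5]
r3 m[φ8→K] = [2, 1, 4]
r3 m[φ9→H] = [2, 1, 2]
r3 m[Q→φ0] = [84240, 114240, 259896]
r3 m[Q→φ1] = [129600, 100800, 179928]
r3 m[Q→φ2] = [140400, 85680, 194922]
r3 m[Q→φ3] = [93600, 285600, 137592]
r3 m[Q→φ4] = [168480, 122400, 167076]
r3 m[Q→φ6] = [561600, 428400, 334152]
r3 m[E→φ4] = [32, 28, 40]
r3 m[E→φ5] = [88, 70, 85]
r3 m[E→φ7] = [44, 40, 136]
r3 m[K→φ1] = [2, 1, 4]
r3 m[K→φ8] = [12, 13, 18]
r3 m[J→φ3] = [1, 1, 1]
r3 m[H→φ2] = [2, 1, 2]
r3 m[H→φ9] = [14, 16, 14]
r3 m[S→φ0] = [1, 1, 1]
r4 m[φ0→Q] = [20, 15, 9]
r4 m[φ0→S] = [1963392, 2497536, 1276536]
r4 m[φ1→Q] = [33, 47, 29]
r4 m[φ1→K] = [1346328, 2008296, 2382840]
r4 m[φ2→Q] = [18, 34, 20]
r4 m[φ2→H] = [1691406, 2136168, 1909890]
r4 m[φ3→Q] = [18, 6, 17]
r4 m[φ3→J] = [1083192, 2283144, 2371128]
r4 m[φ4→Q] = [372, 480, 460]
r4 m[φ4→E] = [1661940, 1493460, 2582064]
r4 m[φ5→E] = [4, 4, 8]
r4 m[φ6→Q] = [3, 4, 7]
r4 m[φ7→E] = [8, 7, 5]
r4 m[φ8→K] = [2, 1, 4]
r4 m[φ9→H] = [2, 1, 2]
r4 m[Q→φ0] = [11932272, 18408960, 31749200]
r4 m[Q→φ1] = [7231680, 5875200, 9853200]
r4 m[Q→φ2] = [13258080, 8121600, 14287140]
r4 m[Q→φ3] = [13258080, 46022400, 16808400]
r4 m[Q→φ4] = [641520, 575280, 621180]
r4 m[Q→φ6] = [79548480, 69033600, 40820400]
r4 m[E→φ4] = [32, 28, 40]
r4 m[E→φ5] = [13295520, 10454220, 12910320]
r4 m[E→φ7] = [6647760, 5973840, 20656512]
r4 m[K→φ1] = [2, 1, 4]
r4 m[K→φ8] = [1346328, 2008296, 2382840]
r4 m[J→φ3] = [1, 1, 1]
r4 m[H→φ2] = [2, 1, 2]
r4 m[H→φ9] = [1691406, 2136168, 1909890]
r4 m[S→φ0] = [1, 1, 1]
r5 m[φ0→Q] = [20, 15, 9]
r5 m[φ0→S] = [281342608, 336745776, 182434256]
r5 m[φ1→Q] = [33, 47, 29]
r5 m[φ1→K] = [77193360, 111006000, 133782480]
r5 m[φ2→Q] = [18, 34, 20]
r5 m[φ2→H] = [147608460, 185426640, 159939540]
r5 m[φ3→Q] = [18, 6, 17]
r5 m[φ3→J] = [161885520, 315768240, 322868880]
r5 m[φ4→Q] = [372, 480, 460]
r5 m[φ4→E] = [6690060, 6048540, 10427040]
r5 m[φ5→E] = [4, 4, 8]
r5 m[φ6→Q] = [3, 4, 7]
r5 m[φ7→E] = [8, 7, 5]
r5 m[φ8→K] = [2, 1, 4]
r5 m[φ9→H] = [2, 1, 2]
r5 m[Q→φ0] = [11932272, 18408960, 31749200]
r5 m[Q→φ1] = [7231680, 5875200, 9853200]
r5 m[Q→φ2] = [13258080, 8121600, 14287140]
r5 m[Q→φ3] = [13258080, 46022400, 16808400]
r5 m[Q→φ4] = [641520, 575280, 621180]
r5 m[Q→φ6] = [79548480, 69033600, 40820400]
r5 m[E→φ4] = [32, 28, 40]
r5 m[E→φ5] = [13295520, 10454220, 12910320]
r5 m[E→φ7] = [6647760, 5973840, 20656512]
r5 m[K→φ1] = [2, 1, 4]
r5 m[K→φ8] = [1346328, 2008296, 2382840]
r5 m[J→φ3] = [1, 1, 1]
r5 m[H→φ2] = [2, 1, 2]
r5 m[H→φ9] = [1691406, 2136168, 1909890]
r5 m[S→φ0] = [1, 1, 1]
r6 m[φ0→Q] = [20, 15, 9]
r6 m[φ0→S] = [281342608, 336745776, 182434256]
r6 m[φ1→Q] = [33, 47, 29]
r6 m[φ1→K] = [77193360, 111006000, 133782480]
r6 m[φ2→Q] = [18, 34, 20]
r6 m[φ2→H] = [147608460, 185426640, 159939540]
r6 m[φ3→Q] = [18, 6, 17]
r6 m[φ3→J] = [161885520, 315768240, 322868880]
r6 m[φ4→Q] = [372, 480, 460]
r6 m[φ4→E] = [6690060, 6048540, 10427040]
r6 m[φ5→E] = [4, 4, 8]
r6 m[φ6→Q] = [3, 4, 7]
r6 m[φ7→E] = [8, 7, 5]
r6 m[φ8→K] = [2, 1, 4]
r6 m[φ9→H] = [2, 1, 2]
r6 m[Q→φ0] = [11932272, 18408960, 31749200]
r6 m[Q→φ1] = [7231680, 5875200, 9853200]
r6 m[Q→φ2] = [13258080, 8121600, 14287140]
r6 m[Q→φ3] = [13258080, 46022400, 16808400]
r6 m[Q→φ4] = [641520, 575280, 621180]
r6 m[Q→φ6] = [79548480, 69033600, 40820400]
r6 m[E→φ4] = [32, 28, 40]
r6 m[E→φ5] = [53520480, 42339780, 52135200]
r6 m[E→φ7] = [26760240, 24194160, 83416320]
r6 m[K→φ1] = [2, 1, 4]
r6 m[K→φ8] = [77193360, 111006000, 133782480]
r6 m[J→φ3] = [1, 1, 1]
r6 m[H→φ2] = [2, 1, 2]
r6 m[H→φ9] = [147608460, 185426640, 159939540]
r6 m[S→φ0] = [1, 1, 1]
r7 m[φ0→Q] = [20, 15, 9]
r7 m[φ0→S] = [281342608, 336745776, 182434256]
r7 m[φ1→Q] = [33, 47, 29]
r7 m[φ1→K] = [77193360, 111006000, 133782480]
r7 m[φ2→Q] = [18, 34, 20]
r7 m[φ2→H] = [147608460, 185426640, 159939540]
r7 m[φ3→Q] = [18, 6, 17]
r7 m[φ3→J] = [161885520, 315768240, 322868880]
r7 m[φ4→Q] = [372, 480, 460]
r7 m[φ4→E] = [6690060, 6048540, 10427040]
r7 m[φ5→E] = [4, 4, 8]
r7 m[φ6→Q] = [3, 4, 7]
r7 m[φ7→E] = [8, 7, 5]
r7 m[φ8→K] = [2, 1, 4]
r7 m[φ9→H] = [2, 1, 2]
r7 m[Q→φ0] = [11932272, 18408960, 31749200]
r7 m[Q→φ1] = [7231680, 5875200, 9853200]
r7 m[Q→φ2] = [13258080, 8121600, 14287140]
r7 m[Q→φ3] = [13258080, 46022400, 16808400]
r7 m[Q→φ4] = [641520, 575280, 621180]
r7 m[Q→φ6] = [79548480, 69033600, 40820400]
r7 m[E→φ4] = [32, 28, 40]
r7 m[E→φ5] = [53520480, 42339780, 52135200]
r7 m[E→φ7] = [26760240, 24194160, 83416320]
r7 m[K→φ1] = [2, 1, 4]
r7 m[K→φ8] = [77193360, 111006000, 133782480]
r7 m[J→φ3] = [1, 1, 1]
r7 m[H→φ2] = [2, 1, 2]
r7 m[H→φ9] = [147608460, 185426640, 159939540]
r7 m[S→φ0] = [1, 1, 1]
fixed point reached at round 7
b[J] = ⊗ incoming = [161885520, 315768240, 322868880]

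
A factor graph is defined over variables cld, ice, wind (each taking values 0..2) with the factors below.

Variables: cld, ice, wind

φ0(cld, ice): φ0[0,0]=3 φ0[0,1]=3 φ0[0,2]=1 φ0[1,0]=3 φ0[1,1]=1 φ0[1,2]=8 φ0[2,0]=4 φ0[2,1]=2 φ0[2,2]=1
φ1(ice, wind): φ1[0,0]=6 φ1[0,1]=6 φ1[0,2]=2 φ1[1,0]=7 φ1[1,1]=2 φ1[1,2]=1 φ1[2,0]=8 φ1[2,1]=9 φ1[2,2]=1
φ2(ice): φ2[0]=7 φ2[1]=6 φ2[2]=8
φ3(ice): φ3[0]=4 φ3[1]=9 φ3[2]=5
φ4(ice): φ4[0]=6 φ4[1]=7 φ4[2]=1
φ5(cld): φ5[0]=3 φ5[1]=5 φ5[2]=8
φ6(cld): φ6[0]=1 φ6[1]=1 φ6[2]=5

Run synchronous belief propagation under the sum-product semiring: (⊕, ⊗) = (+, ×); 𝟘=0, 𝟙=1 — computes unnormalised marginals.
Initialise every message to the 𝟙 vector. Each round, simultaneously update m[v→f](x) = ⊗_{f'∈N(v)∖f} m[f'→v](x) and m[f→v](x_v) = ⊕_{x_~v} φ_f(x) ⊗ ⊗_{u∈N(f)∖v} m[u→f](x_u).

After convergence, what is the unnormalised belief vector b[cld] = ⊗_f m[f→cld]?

b[cld] = [57348, 82980, 707520]

init: all messages = 𝟙 over 3 values
r1 m[φ0→cld] = [7, 12, 7]
r1 m[φ0→ice] = [10, 6, 10]
r1 m[φ1→ice] = [14, 10, 18]
r1 m[φ1→wind] = [21, 17, 4]
r1 m[φ2→ice] = [7, 6, 8]
r1 m[φ3→ice] = [4, 9, 5]
r1 m[φ4→ice] = [6, 7, 1]
r1 m[φ5→cld] = [3, 5, 8]
r1 m[φ6→cld] = [1, 1, 5]
r1 m[cld→φ0] = [1, 1, 1]
r1 m[cld→φ5] = [1, 1, 1]
r1 m[cld→φ6] = [1, 1, 1]
r1 m[ice→φ0] = [1, 1, 1]
r1 m[ice→φ1] = [1, 1, 1]
r1 m[ice→φ2] = [1, 1, 1]
r1 m[ice→φ3] = [1, 1, 1]
r1 m[ice→φ4] = [1, 1, 1]
r1 m[wind→φ1] = [1, 1, 1]
r2 m[φ0→cld] = [7, 12, 7]
r2 m[φ0→ice] = [10, 6, 10]
r2 m[φ1→ice] = [14, 10, 18]
r2 m[φ1→wind] = [21, 17, 4]
r2 m[φ2→ice] = [7, 6, 8]
r2 m[φ3→ice] = [4, 9, 5]
r2 m[φ4→ice] = [6, 7, 1]
r2 m[φ5→cld] = [3, 5, 8]
r2 m[φ6→cld] = [1, 1, 5]
r2 m[cld→φ0] = [3, 5, 40]
r2 m[cld→φ5] = [7, 12, 35]
r2 m[cld→φ6] = [21, 60, 56]
r2 m[ice→φ0] = [2352, 3780, 720]
r2 m[ice→φ1] = [1680, 2268, 400]
r2 m[ice→φ2] = [3360, 3780, 900]
r2 m[ice→φ3] = [5880, 2520, 1440]
r2 m[ice→φ4] = [3920, 3240, 7200]
r2 m[wind→φ1] = [1, 1, 1]
r3 m[φ0→cld] = [19116, 16596, 17688]
r3 m[φ0→ice] = [184, 94, 83]
r3 m[φ1→ice] = [14, 10, 18]
r3 m[φ1→wind] = [29156, 18216, 6028]
r3 m[φ2→ice] = [7, 6, 8]
r3 m[φ3→ice] = [4, 9, 5]
r3 m[φ4→ice] = [6, 7, 1]
r3 m[φ5→cld] = [3, 5, 8]
r3 m[φ6→cld] = [1, 1, 5]
r3 m[cld→φ0] = [3, 5, 40]
r3 m[cld→φ5] = [7, 12, 35]
r3 m[cld→φ6] = [21, 60, 56]
r3 m[ice→φ0] = [2352, 3780, 720]
r3 m[ice→φ1] = [1680, 2268, 400]
r3 m[ice→φ2] = [3360, 3780, 900]
r3 m[ice→φ3] = [5880, 2520, 1440]
r3 m[ice→φ4] = [3920, 3240, 7200]
r3 m[wind→φ1] = [1, 1, 1]
r4 m[φ0→cld] = [19116, 16596, 17688]
r4 m[φ0→ice] = [184, 94, 83]
r4 m[φ1→ice] = [14, 10, 18]
r4 m[φ1→wind] = [29156, 18216, 6028]
r4 m[φ2→ice] = [7, 6, 8]
r4 m[φ3→ice] = [4, 9, 5]
r4 m[φ4→ice] = [6, 7, 1]
r4 m[φ5→cld] = [3, 5, 8]
r4 m[φ6→cld] = [1, 1, 5]
r4 m[cld→φ0] = [3, 5, 40]
r4 m[cld→φ5] = [19116, 16596, 88440]
r4 m[cld→φ6] = [57348, 82980, 141504]
r4 m[ice→φ0] = [2352, 3780, 720]
r4 m[ice→φ1] = [30912, 35532, 3320]
r4 m[ice→φ2] = [61824, 59220, 7470]
r4 m[ice→φ3] = [108192, 39480, 11952]
r4 m[ice→φ4] = [72128, 50760, 59760]
r4 m[wind→φ1] = [1, 1, 1]
r5 m[φ0→cld] = [19116, 16596, 17688]
r5 m[φ0→ice] = [184, 94, 83]
r5 m[φ1→ice] = [14, 10, 18]
r5 m[φ1→wind] = [460756, 286416, 100676]
r5 m[φ2→ice] = [7, 6, 8]
r5 m[φ3→ice] = [4, 9, 5]
r5 m[φ4→ice] = [6, 7, 1]
r5 m[φ5→cld] = [3, 5, 8]
r5 m[φ6→cld] = [1, 1, 5]
r5 m[cld→φ0] = [3, 5, 40]
r5 m[cld→φ5] = [19116, 16596, 88440]
r5 m[cld→φ6] = [57348, 82980, 141504]
r5 m[ice→φ0] = [2352, 3780, 720]
r5 m[ice→φ1] = [30912, 35532, 3320]
r5 m[ice→φ2] = [61824, 59220, 7470]
r5 m[ice→φ3] = [108192, 39480, 11952]
r5 m[ice→φ4] = [72128, 50760, 59760]
r5 m[wind→φ1] = [1, 1, 1]
r6 m[φ0→cld] = [19116, 16596, 17688]
r6 m[φ0→ice] = [184, 94, 83]
r6 m[φ1→ice] = [14, 10, 18]
r6 m[φ1→wind] = [460756, 286416, 100676]
r6 m[φ2→ice] = [7, 6, 8]
r6 m[φ3→ice] = [4, 9, 5]
r6 m[φ4→ice] = [6, 7, 1]
r6 m[φ5→cld] = [3, 5, 8]
r6 m[φ6→cld] = [1, 1, 5]
r6 m[cld→φ0] = [3, 5, 40]
r6 m[cld→φ5] = [19116, 16596, 88440]
r6 m[cld→φ6] = [57348, 82980, 141504]
r6 m[ice→φ0] = [2352, 3780, 720]
r6 m[ice→φ1] = [30912, 35532, 3320]
r6 m[ice→φ2] = [61824, 59220, 7470]
r6 m[ice→φ3] = [108192, 39480, 11952]
r6 m[ice→φ4] = [72128, 50760, 59760]
r6 m[wind→φ1] = [1, 1, 1]
fixed point reached at round 6
b[cld] = ⊗ incoming = [57348, 82980, 707520]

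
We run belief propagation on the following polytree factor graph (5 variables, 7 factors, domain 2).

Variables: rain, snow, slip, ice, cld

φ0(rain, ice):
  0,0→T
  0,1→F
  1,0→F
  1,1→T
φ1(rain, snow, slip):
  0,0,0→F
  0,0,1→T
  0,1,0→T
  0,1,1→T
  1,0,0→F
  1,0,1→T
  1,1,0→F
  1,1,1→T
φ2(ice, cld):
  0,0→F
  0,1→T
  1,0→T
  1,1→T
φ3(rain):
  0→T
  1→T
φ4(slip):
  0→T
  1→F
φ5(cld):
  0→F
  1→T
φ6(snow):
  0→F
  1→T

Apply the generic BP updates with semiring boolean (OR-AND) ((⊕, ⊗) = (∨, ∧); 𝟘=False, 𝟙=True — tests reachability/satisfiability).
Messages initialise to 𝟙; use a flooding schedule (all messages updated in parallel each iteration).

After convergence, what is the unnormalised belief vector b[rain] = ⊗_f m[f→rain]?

b[rain] = [T, F]

init: all messages = 𝟙 over 2 values
r1 m[φ0→rain] = [T, T]
r1 m[φ0→ice] = [T, T]
r1 m[φ1→rain] = [T, T]
r1 m[φ1→snow] = [T, T]
r1 m[φ1→slip] = [T, T]
r1 m[φ2→ice] = [T, T]
r1 m[φ2→cld] = [T, T]
r1 m[φ3→rain] = [T, T]
r1 m[φ4→slip] = [T, F]
r1 m[φ5→cld] = [F, T]
r1 m[φ6→snow] = [F, T]
r1 m[rain→φ0] = [T, T]
r1 m[rain→φ1] = [T, T]
r1 m[rain→φ3] = [T, T]
r1 m[snow→φ1] = [T, T]
r1 m[snow→φ6] = [T, T]
r1 m[slip→φ1] = [T, T]
r1 m[slip→φ4] = [T, T]
r1 m[ice→φ0] = [T, T]
r1 m[ice→φ2] = [T, T]
r1 m[cld→φ2] = [T, T]
r1 m[cld→φ5] = [T, T]
r2 m[φ0→rain] = [T, T]
r2 m[φ0→ice] = [T, T]
r2 m[φ1→rain] = [T, T]
r2 m[φ1→snow] = [T, T]
r2 m[φ1→slip] = [T, T]
r2 m[φ2→ice] = [T, T]
r2 m[φ2→cld] = [T, T]
r2 m[φ3→rain] = [T, T]
r2 m[φ4→slip] = [T, F]
r2 m[φ5→cld] = [F, T]
r2 m[φ6→snow] = [F, T]
r2 m[rain→φ0] = [T, T]
r2 m[rain→φ1] = [T, T]
r2 m[rain→φ3] = [T, T]
r2 m[snow→φ1] = [F, T]
r2 m[snow→φ6] = [T, T]
r2 m[slip→φ1] = [T, F]
r2 m[slip→φ4] = [T, T]
r2 m[ice→φ0] = [T, T]
r2 m[ice→φ2] = [T, T]
r2 m[cld→φ2] = [F, T]
r2 m[cld→φ5] = [T, T]
r3 m[φ0→rain] = [T, T]
r3 m[φ0→ice] = [T, T]
r3 m[φ1→rain] = [T, F]
r3 m[φ1→snow] = [F, T]
r3 m[φ1→slip] = [T, T]
r3 m[φ2→ice] = [T, T]
r3 m[φ2→cld] = [T, T]
r3 m[φ3→rain] = [T, T]
r3 m[φ4→slip] = [T, F]
r3 m[φ5→cld] = [F, T]
r3 m[φ6→snow] = [F, T]
r3 m[rain→φ0] = [T, T]
r3 m[rain→φ1] = [T, T]
r3 m[rain→φ3] = [T, T]
r3 m[snow→φ1] = [F, T]
r3 m[snow→φ6] = [T, T]
r3 m[slip→φ1] = [T, F]
r3 m[slip→φ4] = [T, T]
r3 m[ice→φ0] = [T, T]
r3 m[ice→φ2] = [T, T]
r3 m[cld→φ2] = [F, T]
r3 m[cld→φ5] = [T, T]
r4 m[φ0→rain] = [T, T]
r4 m[φ0→ice] = [T, T]
r4 m[φ1→rain] = [T, F]
r4 m[φ1→snow] = [F, T]
r4 m[φ1→slip] = [T, T]
r4 m[φ2→ice] = [T, T]
r4 m[φ2→cld] = [T, T]
r4 m[φ3→rain] = [T, T]
r4 m[φ4→slip] = [T, F]
r4 m[φ5→cld] = [F, T]
r4 m[φ6→snow] = [F, T]
r4 m[rain→φ0] = [T, F]
r4 m[rain→φ1] = [T, T]
r4 m[rain→φ3] = [T, F]
r4 m[snow→φ1] = [F, T]
r4 m[snow→φ6] = [F, T]
r4 m[slip→φ1] = [T, F]
r4 m[slip→φ4] = [T, T]
r4 m[ice→φ0] = [T, T]
r4 m[ice→φ2] = [T, T]
r4 m[cld→φ2] = [F, T]
r4 m[cld→φ5] = [T, T]
r5 m[φ0→rain] = [T, T]
r5 m[φ0→ice] = [T, F]
r5 m[φ1→rain] = [T, F]
r5 m[φ1→snow] = [F, T]
r5 m[φ1→slip] = [T, T]
r5 m[φ2→ice] = [T, T]
r5 m[φ2→cld] = [T, T]
r5 m[φ3→rain] = [T, T]
r5 m[φ4→slip] = [T, F]
r5 m[φ5→cld] = [F, T]
r5 m[φ6→snow] = [F, T]
r5 m[rain→φ0] = [T, F]
r5 m[rain→φ1] = [T, T]
r5 m[rain→φ3] = [T, F]
r5 m[snow→φ1] = [F, T]
r5 m[snow→φ6] = [F, T]
r5 m[slip→φ1] = [T, F]
r5 m[slip→φ4] = [T, T]
r5 m[ice→φ0] = [T, T]
r5 m[ice→φ2] = [T, T]
r5 m[cld→φ2] = [F, T]
r5 m[cld→φ5] = [T, T]
r6 m[φ0→rain] = [T, T]
r6 m[φ0→ice] = [T, F]
r6 m[φ1→rain] = [T, F]
r6 m[φ1→snow] = [F, T]
r6 m[φ1→slip] = [T, T]
r6 m[φ2→ice] = [T, T]
r6 m[φ2→cld] = [T, T]
r6 m[φ3→rain] = [T, T]
r6 m[φ4→slip] = [T, F]
r6 m[φ5→cld] = [F, T]
r6 m[φ6→snow] = [F, T]
r6 m[rain→φ0] = [T, F]
r6 m[rain→φ1] = [T, T]
r6 m[rain→φ3] = [T, F]
r6 m[snow→φ1] = [F, T]
r6 m[snow→φ6] = [F, T]
r6 m[slip→φ1] = [T, F]
r6 m[slip→φ4] = [T, T]
r6 m[ice→φ0] = [T, T]
r6 m[ice→φ2] = [T, F]
r6 m[cld→φ2] = [F, T]
r6 m[cld→φ5] = [T, T]
r7 m[φ0→rain] = [T, T]
r7 m[φ0→ice] = [T, F]
r7 m[φ1→rain] = [T, F]
r7 m[φ1→snow] = [F, T]
r7 m[φ1→slip] = [T, T]
r7 m[φ2→ice] = [T, T]
r7 m[φ2→cld] = [F, T]
r7 m[φ3→rain] = [T, T]
r7 m[φ4→slip] = [T, F]
r7 m[φ5→cld] = [F, T]
r7 m[φ6→snow] = [F, T]
r7 m[rain→φ0] = [T, F]
r7 m[rain→φ1] = [T, T]
r7 m[rain→φ3] = [T, F]
r7 m[snow→φ1] = [F, T]
r7 m[snow→φ6] = [F, T]
r7 m[slip→φ1] = [T, F]
r7 m[slip→φ4] = [T, T]
r7 m[ice→φ0] = [T, T]
r7 m[ice→φ2] = [T, F]
r7 m[cld→φ2] = [F, T]
r7 m[cld→φ5] = [T, T]
r8 m[φ0→rain] = [T, T]
r8 m[φ0→ice] = [T, F]
r8 m[φ1→rain] = [T, F]
r8 m[φ1→snow] = [F, T]
r8 m[φ1→slip] = [T, T]
r8 m[φ2→ice] = [T, T]
r8 m[φ2→cld] = [F, T]
r8 m[φ3→rain] = [T, T]
r8 m[φ4→slip] = [T, F]
r8 m[φ5→cld] = [F, T]
r8 m[φ6→snow] = [F, T]
r8 m[rain→φ0] = [T, F]
r8 m[rain→φ1] = [T, T]
r8 m[rain→φ3] = [T, F]
r8 m[snow→φ1] = [F, T]
r8 m[snow→φ6] = [F, T]
r8 m[slip→φ1] = [T, F]
r8 m[slip→φ4] = [T, T]
r8 m[ice→φ0] = [T, T]
r8 m[ice→φ2] = [T, F]
r8 m[cld→φ2] = [F, T]
r8 m[cld→φ5] = [F, T]
r9 m[φ0→rain] = [T, T]
r9 m[φ0→ice] = [T, F]
r9 m[φ1→rain] = [T, F]
r9 m[φ1→snow] = [F, T]
r9 m[φ1→slip] = [T, T]
r9 m[φ2→ice] = [T, T]
r9 m[φ2→cld] = [F, T]
r9 m[φ3→rain] = [T, T]
r9 m[φ4→slip] = [T, F]
r9 m[φ5→cld] = [F, T]
r9 m[φ6→snow] = [F, T]
r9 m[rain→φ0] = [T, F]
r9 m[rain→φ1] = [T, T]
r9 m[rain→φ3] = [T, F]
r9 m[snow→φ1] = [F, T]
r9 m[snow→φ6] = [F, T]
r9 m[slip→φ1] = [T, F]
r9 m[slip→φ4] = [T, T]
r9 m[ice→φ0] = [T, T]
r9 m[ice→φ2] = [T, F]
r9 m[cld→φ2] = [F, T]
r9 m[cld→φ5] = [F, T]
fixed point reached at round 9
b[rain] = ⊗ incoming = [T, F]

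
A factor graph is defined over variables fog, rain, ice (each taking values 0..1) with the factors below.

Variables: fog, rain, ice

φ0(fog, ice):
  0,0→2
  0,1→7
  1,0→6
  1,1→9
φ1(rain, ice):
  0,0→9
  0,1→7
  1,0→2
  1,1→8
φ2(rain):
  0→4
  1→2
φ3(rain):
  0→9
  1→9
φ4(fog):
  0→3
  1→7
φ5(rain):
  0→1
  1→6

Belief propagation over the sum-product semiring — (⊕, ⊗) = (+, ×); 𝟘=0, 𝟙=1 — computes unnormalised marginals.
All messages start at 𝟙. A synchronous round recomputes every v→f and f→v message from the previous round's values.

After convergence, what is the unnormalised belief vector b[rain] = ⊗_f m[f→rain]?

b[rain] = [36720, 82944]

init: all messages = 𝟙 over 2 values
r1 m[φ0→fog] = [9, 15]
r1 m[φ0→ice] = [8, 16]
r1 m[φ1→rain] = [16, 10]
r1 m[φ1→ice] = [11, 15]
r1 m[φ2→rain] = [4, 2]
r1 m[φ3→rain] = [9, 9]
r1 m[φ4→fog] = [3, 7]
r1 m[φ5→rain] = [1, 6]
r1 m[fog→φ0] = [1, 1]
r1 m[fog→φ4] = [1, 1]
r1 m[rain→φ1] = [1, 1]
r1 m[rain→φ2] = [1, 1]
r1 m[rain→φ3] = [1, 1]
r1 m[rain→φ5] = [1, 1]
r1 m[ice→φ0] = [1, 1]
r1 m[ice→φ1] = [1, 1]
r2 m[φ0→fog] = [9, 15]
r2 m[φ0→ice] = [8, 16]
r2 m[φ1→rain] = [16, 10]
r2 m[φ1→ice] = [11, 15]
r2 m[φ2→rain] = [4, 2]
r2 m[φ3→rain] = [9, 9]
r2 m[φ4→fog] = [3, 7]
r2 m[φ5→rain] = [1, 6]
r2 m[fog→φ0] = [3, 7]
r2 m[fog→φ4] = [9, 15]
r2 m[rain→φ1] = [36, 108]
r2 m[rain→φ2] = [144, 540]
r2 m[rain→φ3] = [64, 120]
r2 m[rain→φ5] = [576, 180]
r2 m[ice→φ0] = [11, 15]
r2 m[ice→φ1] = [8, 16]
r3 m[φ0→fog] = [127, 201]
r3 m[φ0→ice] = [48, 84]
r3 m[φ1→rain] = [184, 144]
r3 m[φ1→ice] = [540, 1116]
r3 m[φ2→rain] = [4, 2]
r3 m[φ3→rain] = [9, 9]
r3 m[φ4→fog] = [3, 7]
r3 m[φ5→rain] = [1, 6]
r3 m[fog→φ0] = [3, 7]
r3 m[fog→φ4] = [9, 15]
r3 m[rain→φ1] = [36, 108]
r3 m[rain→φ2] = [144, 540]
r3 m[rain→φ3] = [64, 120]
r3 m[rain→φ5] = [576, 180]
r3 m[ice→φ0] = [11, 15]
r3 m[ice→φ1] = [8, 16]
r4 m[φ0→fog] = [127, 201]
r4 m[φ0→ice] = [48, 84]
r4 m[φ1→rain] = [184, 144]
r4 m[φ1→ice] = [540, 1116]
r4 m[φ2→rain] = [4, 2]
r4 m[φ3→rain] = [9, 9]
r4 m[φ4→fog] = [3, 7]
r4 m[φ5→rain] = [1, 6]
r4 m[fog→φ0] = [3, 7]
r4 m[fog→φ4] = [127, 201]
r4 m[rain→φ1] = [36, 108]
r4 m[rain→φ2] = [1656, 7776]
r4 m[rain→φ3] = [736, 1728]
r4 m[rain→φ5] = [6624, 2592]
r4 m[ice→φ0] = [540, 1116]
r4 m[ice→φ1] = [48, 84]
r5 m[φ0→fog] = [8892, 13284]
r5 m[φ0→ice] = [48, 84]
r5 m[φ1→rain] = [1020, 768]
r5 m[φ1→ice] = [540, 1116]
r5 m[φ2→rain] = [4, 2]
r5 m[φ3→rain] = [9, 9]
r5 m[φ4→fog] = [3, 7]
r5 m[φ5→rain] = [1, 6]
r5 m[fog→φ0] = [3, 7]
r5 m[fog→φ4] = [127, 201]
r5 m[rain→φ1] = [36, 108]
r5 m[rain→φ2] = [1656, 7776]
r5 m[rain→φ3] = [736, 1728]
r5 m[rain→φ5] = [6624, 2592]
r5 m[ice→φ0] = [540, 1116]
r5 m[ice→φ1] = [48, 84]
r6 m[φ0→fog] = [8892, 13284]
r6 m[φ0→ice] = [48, 84]
r6 m[φ1→rain] = [1020, 768]
r6 m[φ1→ice] = [540, 1116]
r6 m[φ2→rain] = [4, 2]
r6 m[φ3→rain] = [9, 9]
r6 m[φ4→fog] = [3, 7]
r6 m[φ5→rain] = [1, 6]
r6 m[fog→φ0] = [3, 7]
r6 m[fog→φ4] = [8892, 13284]
r6 m[rain→φ1] = [36, 108]
r6 m[rain→φ2] = [9180, 41472]
r6 m[rain→φ3] = [4080, 9216]
r6 m[rain→φ5] = [36720, 13824]
r6 m[ice→φ0] = [540, 1116]
r6 m[ice→φ1] = [48, 84]
r7 m[φ0→fog] = [8892, 13284]
r7 m[φ0→ice] = [48, 84]
r7 m[φ1→rain] = [1020, 768]
r7 m[φ1→ice] = [540, 1116]
r7 m[φ2→rain] = [4, 2]
r7 m[φ3→rain] = [9, 9]
r7 m[φ4→fog] = [3, 7]
r7 m[φ5→rain] = [1, 6]
r7 m[fog→φ0] = [3, 7]
r7 m[fog→φ4] = [8892, 13284]
r7 m[rain→φ1] = [36, 108]
r7 m[rain→φ2] = [9180, 41472]
r7 m[rain→φ3] = [4080, 9216]
r7 m[rain→φ5] = [36720, 13824]
r7 m[ice→φ0] = [540, 1116]
r7 m[ice→φ1] = [48, 84]
fixed point reached at round 7
b[rain] = ⊗ incoming = [36720, 82944]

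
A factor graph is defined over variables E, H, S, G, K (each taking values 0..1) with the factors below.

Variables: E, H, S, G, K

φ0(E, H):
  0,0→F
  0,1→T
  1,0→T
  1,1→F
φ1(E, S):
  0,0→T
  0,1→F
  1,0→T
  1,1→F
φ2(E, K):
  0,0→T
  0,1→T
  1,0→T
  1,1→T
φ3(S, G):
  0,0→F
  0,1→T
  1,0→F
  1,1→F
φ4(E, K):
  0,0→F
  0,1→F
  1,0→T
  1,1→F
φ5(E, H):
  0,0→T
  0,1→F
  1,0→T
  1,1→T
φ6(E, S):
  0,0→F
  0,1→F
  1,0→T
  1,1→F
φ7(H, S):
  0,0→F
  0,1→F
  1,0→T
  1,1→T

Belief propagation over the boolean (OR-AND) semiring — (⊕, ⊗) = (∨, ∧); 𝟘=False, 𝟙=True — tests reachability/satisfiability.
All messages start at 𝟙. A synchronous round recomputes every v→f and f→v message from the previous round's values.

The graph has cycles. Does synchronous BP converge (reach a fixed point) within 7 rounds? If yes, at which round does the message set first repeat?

NOT CONVERGED within 7 rounds

init: all messages = 𝟙 over 2 values
r1 m[φ0→E] = [T, T]
r1 m[φ0→H] = [T, T]
r1 m[φ1→E] = [T, T]
r1 m[φ1→S] = [T, F]
r1 m[φ2→E] = [T, T]
r1 m[φ2→K] = [T, T]
r1 m[φ3→S] = [T, F]
r1 m[φ3→G] = [F, T]
r1 m[φ4→E] = [F, T]
r1 m[φ4→K] = [T, F]
r1 m[φ5→E] = [T, T]
r1 m[φ5→H] = [T, T]
r1 m[φ6→E] = [F, T]
r1 m[φ6→S] = [T, F]
r1 m[φ7→H] = [F, T]
r1 m[φ7→S] = [T, T]
r1 m[E→φ0] = [T, T]
r1 m[E→φ1] = [T, T]
r1 m[E→φ2] = [T, T]
r1 m[E→φ4] = [T, T]
r1 m[E→φ5] = [T, T]
r1 m[E→φ6] = [T, T]
r1 m[H→φ0] = [T, T]
r1 m[H→φ5] = [T, T]
r1 m[H→φ7] = [T, T]
r1 m[S→φ1] = [T, T]
r1 m[S→φ3] = [T, T]
r1 m[S→φ6] = [T, T]
r1 m[S→φ7] = [T, T]
r1 m[G→φ3] = [T, T]
r1 m[K→φ2] = [T, T]
r1 m[K→φ4] = [T, T]
r2 m[φ0→E] = [T, T]
r2 m[φ0→H] = [T, T]
r2 m[φ1→E] = [T, T]
r2 m[φ1→S] = [T, F]
r2 m[φ2→E] = [T, T]
r2 m[φ2→K] = [T, T]
r2 m[φ3→S] = [T, F]
r2 m[φ3→G] = [F, T]
r2 m[φ4→E] = [F, T]
r2 m[φ4→K] = [T, F]
r2 m[φ5→E] = [T, T]
r2 m[φ5→H] = [T, T]
r2 m[φ6→E] = [F, T]
r2 m[φ6→S] = [T, F]
r2 m[φ7→H] = [F, T]
r2 m[φ7→S] = [T, T]
r2 m[E→φ0] = [F, T]
r2 m[E→φ1] = [F, T]
r2 m[E→φ2] = [F, T]
r2 m[E→φ4] = [F, T]
r2 m[E→φ5] = [F, T]
r2 m[E→φ6] = [F, T]
r2 m[H→φ0] = [F, T]
r2 m[H→φ5] = [F, T]
r2 m[H→φ7] = [T, T]
r2 m[S→φ1] = [T, F]
r2 m[S→φ3] = [T, F]
r2 m[S→φ6] = [T, F]
r2 m[S→φ7] = [T, F]
r2 m[G→φ3] = [T, T]
r2 m[K→φ2] = [T, F]
r2 m[K→φ4] = [T, T]
r3 m[φ0→E] = [T, F]
r3 m[φ0→H] = [T, F]
r3 m[φ1→E] = [T, T]
r3 m[φ1→S] = [T, F]
r3 m[φ2→E] = [T, T]
r3 m[φ2→K] = [T, T]
r3 m[φ3→S] = [T, F]
r3 m[φ3→G] = [F, T]
r3 m[φ4→E] = [F, T]
r3 m[φ4→K] = [T, F]
r3 m[φ5→E] = [F, T]
r3 m[φ5→H] = [T, T]
r3 m[φ6→E] = [F, T]
r3 m[φ6→S] = [T, F]
r3 m[φ7→H] = [F, T]
r3 m[φ7→S] = [T, T]
r3 m[E→φ0] = [F, T]
r3 m[E→φ1] = [F, T]
r3 m[E→φ2] = [F, T]
r3 m[E→φ4] = [F, T]
r3 m[E→φ5] = [F, T]
r3 m[E→φ6] = [F, T]
r3 m[H→φ0] = [F, T]
r3 m[H→φ5] = [F, T]
r3 m[H→φ7] = [T, T]
r3 m[S→φ1] = [T, F]
r3 m[S→φ3] = [T, F]
r3 m[S→φ6] = [T, F]
r3 m[S→φ7] = [T, F]
r3 m[G→φ3] = [T, T]
r3 m[K→φ2] = [T, F]
r3 m[K→φ4] = [T, T]
r4 m[φ0→E] = [T, F]
r4 m[φ0→H] = [T, F]
r4 m[φ1→E] = [T, T]
r4 m[φ1→S] = [T, F]
r4 m[φ2→E] = [T, T]
r4 m[φ2→K] = [T, T]
r4 m[φ3→S] = [T, F]
r4 m[φ3→G] = [F, T]
r4 m[φ4→E] = [F, T]
r4 m[φ4→K] = [T, F]
r4 m[φ5→E] = [F, T]
r4 m[φ5→H] = [T, T]
r4 m[φ6→E] = [F, T]
r4 m[φ6→S] = [T, F]
r4 m[φ7→H] = [F, T]
r4 m[φ7→S] = [T, T]
r4 m[E→φ0] = [F, T]
r4 m[E→φ1] = [F, F]
r4 m[E→φ2] = [F, F]
r4 m[E→φ4] = [F, F]
r4 m[E→φ5] = [F, F]
r4 m[E→φ6] = [F, F]
r4 m[H→φ0] = [F, T]
r4 m[H→φ5] = [F, F]
r4 m[H→φ7] = [T, F]
r4 m[S→φ1] = [T, F]
r4 m[S→φ3] = [T, F]
r4 m[S→φ6] = [T, F]
r4 m[S→φ7] = [T, F]
r4 m[G→φ3] = [T, T]
r4 m[K→φ2] = [T, F]
r4 m[K→φ4] = [T, T]
r5 m[φ0→E] = [T, F]
r5 m[φ0→H] = [T, F]
r5 m[φ1→E] = [T, T]
r5 m[φ1→S] = [F, F]
r5 m[φ2→E] = [T, T]
r5 m[φ2→K] = [F, F]
r5 m[φ3→S] = [T, F]
r5 m[φ3→G] = [F, T]
r5 m[φ4→E] = [F, T]
r5 m[φ4→K] = [F, F]
r5 m[φ5→E] = [F, F]
r5 m[φ5→H] = [F, F]
r5 m[φ6→E] = [F, T]
r5 m[φ6→S] = [F, F]
r5 m[φ7→H] = [F, T]
r5 m[φ7→S] = [F, F]
r5 m[E→φ0] = [F, T]
r5 m[E→φ1] = [F, F]
r5 m[E→φ2] = [F, F]
r5 m[E→φ4] = [F, F]
r5 m[E→φ5] = [F, F]
r5 m[E→φ6] = [F, F]
r5 m[H→φ0] = [F, T]
r5 m[H→φ5] = [F, F]
r5 m[H→φ7] = [T, F]
r5 m[S→φ1] = [T, F]
r5 m[S→φ3] = [T, F]
r5 m[S→φ6] = [T, F]
r5 m[S→φ7] = [T, F]
r5 m[G→φ3] = [T, T]
r5 m[K→φ2] = [T, F]
r5 m[K→φ4] = [T, T]
r6 m[φ0→E] = [T, F]
r6 m[φ0→H] = [T, F]
r6 m[φ1→E] = [T, T]
r6 m[φ1→S] = [F, F]
r6 m[φ2→E] = [T, T]
r6 m[φ2→K] = [F, F]
r6 m[φ3→S] = [T, F]
r6 m[φ3→G] = [F, T]
r6 m[φ4→E] = [F, T]
r6 m[φ4→K] = [F, F]
r6 m[φ5→E] = [F, F]
r6 m[φ5→H] = [F, F]
r6 m[φ6→E] = [F, T]
r6 m[φ6→S] = [F, F]
r6 m[φ7→H] = [F, T]
r6 m[φ7→S] = [F, F]
r6 m[E→φ0] = [F, F]
r6 m[E→φ1] = [F, F]
r6 m[E→φ2] = [F, F]
r6 m[E→φ4] = [F, F]
r6 m[E→φ5] = [F, F]
r6 m[E→φ6] = [F, F]
r6 m[H→φ0] = [F, F]
r6 m[H→φ5] = [F, F]
r6 m[H→φ7] = [F, F]
r6 m[S→φ1] = [F, F]
r6 m[S→φ3] = [F, F]
r6 m[S→φ6] = [F, F]
r6 m[S→φ7] = [F, F]
r6 m[G→φ3] = [T, T]
r6 m[K→φ2] = [F, F]
r6 m[K→φ4] = [F, F]
r7 m[φ0→E] = [F, F]
r7 m[φ0→H] = [F, F]
r7 m[φ1→E] = [F, F]
r7 m[φ1→S] = [F, F]
r7 m[φ2→E] = [F, F]
r7 m[φ2→K] = [F, F]
r7 m[φ3→S] = [T, F]
r7 m[φ3→G] = [F, F]
r7 m[φ4→E] = [F, F]
r7 m[φ4→K] = [F, F]
r7 m[φ5→E] = [F, F]
r7 m[φ5→H] = [F, F]
r7 m[φ6→E] = [F, F]
r7 m[φ6→S] = [F, F]
r7 m[φ7→H] = [F, F]
r7 m[φ7→S] = [F, F]
r7 m[E→φ0] = [F, F]
r7 m[E→φ1] = [F, F]
r7 m[E→φ2] = [F, F]
r7 m[E→φ4] = [F, F]
r7 m[E→φ5] = [F, F]
r7 m[E→φ6] = [F, F]
r7 m[H→φ0] = [F, F]
r7 m[H→φ5] = [F, F]
r7 m[H→φ7] = [F, F]
r7 m[S→φ1] = [F, F]
r7 m[S→φ3] = [F, F]
r7 m[S→φ6] = [F, F]
r7 m[S→φ7] = [F, F]
r7 m[G→φ3] = [T, T]
r7 m[K→φ2] = [F, F]
r7 m[K→φ4] = [F, F]
no fixed point within 7 rounds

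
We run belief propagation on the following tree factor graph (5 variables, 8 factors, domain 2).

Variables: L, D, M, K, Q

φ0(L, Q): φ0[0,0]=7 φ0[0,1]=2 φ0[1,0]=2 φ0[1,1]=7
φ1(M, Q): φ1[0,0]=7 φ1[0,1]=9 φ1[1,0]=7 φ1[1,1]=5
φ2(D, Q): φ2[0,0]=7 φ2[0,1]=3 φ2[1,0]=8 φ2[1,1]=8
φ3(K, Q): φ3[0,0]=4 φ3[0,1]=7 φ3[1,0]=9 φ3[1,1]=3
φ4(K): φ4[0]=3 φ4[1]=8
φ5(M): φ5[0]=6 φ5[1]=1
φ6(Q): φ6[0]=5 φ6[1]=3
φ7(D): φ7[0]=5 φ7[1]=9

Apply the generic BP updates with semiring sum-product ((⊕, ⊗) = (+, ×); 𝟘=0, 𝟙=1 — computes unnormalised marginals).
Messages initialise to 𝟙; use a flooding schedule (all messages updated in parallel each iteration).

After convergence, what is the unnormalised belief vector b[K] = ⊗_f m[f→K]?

b[K] = [5741631, 20313504]

init: all messages = 𝟙 over 2 values
r1 m[φ0→L] = [9, 9]
r1 m[φ0→Q] = [9, 9]
r1 m[φ1→M] = [16, 12]
r1 m[φ1→Q] = [14, 14]
r1 m[φ2→D] = [10, 16]
r1 m[φ2→Q] = [15, 11]
r1 m[φ3→K] = [11, 12]
r1 m[φ3→Q] = [13, 10]
r1 m[φ4→K] = [3, 8]
r1 m[φ5→M] = [6, 1]
r1 m[φ6→Q] = [5, 3]
r1 m[φ7→D] = [5, 9]
r1 m[L→φ0] = [1, 1]
r1 m[D→φ2] = [1, 1]
r1 m[D→φ7] = [1, 1]
r1 m[M→φ1] = [1, 1]
r1 m[M→φ5] = [1, 1]
r1 m[K→φ3] = [1, 1]
r1 m[K→φ4] = [1, 1]
r1 m[Q→φ0] = [1, 1]
r1 m[Q→φ1] = [1, 1]
r1 m[Q→φ2] = [1, 1]
r1 m[Q→φ3] = [1, 1]
r1 m[Q→φ6] = [1, 1]
r2 m[φ0→L] = [9, 9]
r2 m[φ0→Q] = [9, 9]
r2 m[φ1→M] = [16, 12]
r2 m[φ1→Q] = [14, 14]
r2 m[φ2→D] = [10, 16]
r2 m[φ2→Q] = [15, 11]
r2 m[φ3→K] = [11, 12]
r2 m[φ3→Q] = [13, 10]
r2 m[φ4→K] = [3, 8]
r2 m[φ5→M] = [6, 1]
r2 m[φ6→Q] = [5, 3]
r2 m[φ7→D] = [5, 9]
r2 m[L→φ0] = [1, 1]
r2 m[D→φ2] = [5, 9]
r2 m[D→φ7] = [10, 16]
r2 m[M→φ1] = [6, 1]
r2 m[M→φ5] = [16, 12]
r2 m[K→φ3] = [3, 8]
r2 m[K→φ4] = [11, 12]
r2 m[Q→φ0] = [13650, 4620]
r2 m[Q→φ1] = [8775, 2970]
r2 m[Q→φ2] = [8190, 3780]
r2 m[Q→φ3] = [9450, 4158]
r2 m[Q→φ6] = [24570, 13860]
r3 m[φ0→L] = [104790, 59640]
r3 m[φ0→Q] = [9, 9]
r3 m[φ1→M] = [88155, 76275]
r3 m[φ1→Q] = [49, 59]
r3 m[φ2→D] = [68670, 95760]
r3 m[φ2→Q] = [107, 87]
r3 m[φ3→K] = [66906, 97524]
r3 m[φ3→Q] = [84, 45]
r3 m[φ4→K] = [3, 8]
r3 m[φ5→M] = [6, 1]
r3 m[φ6→Q] = [5, 3]
r3 m[φ7→D] = [5, 9]
r3 m[L→φ0] = [1, 1]
r3 m[D→φ2] = [5, 9]
r3 m[D→φ7] = [10, 16]
r3 m[M→φ1] = [6, 1]
r3 m[M→φ5] = [16, 12]
r3 m[K→φ3] = [3, 8]
r3 m[K→φ4] = [11, 12]
r3 m[Q→φ0] = [13650, 4620]
r3 m[Q→φ1] = [8775, 2970]
r3 m[Q→φ2] = [8190, 3780]
r3 m[Q→φ3] = [9450, 4158]
r3 m[Q→φ6] = [24570, 13860]
r4 m[φ0→L] = [104790, 59640]
r4 m[φ0→Q] = [9, 9]
r4 m[φ1→M] = [88155, 76275]
r4 m[φ1→Q] = [49, 59]
r4 m[φ2→D] = [68670, 95760]
r4 m[φ2→Q] = [107, 87]
r4 m[φ3→K] = [66906, 97524]
r4 m[φ3→Q] = [84, 45]
r4 m[φ4→K] = [3, 8]
r4 m[φ5→M] = [6, 1]
r4 m[φ6→Q] = [5, 3]
r4 m[φ7→D] = [5, 9]
r4 m[L→φ0] = [1, 1]
r4 m[D→φ2] = [5, 9]
r4 m[D→φ7] = [68670, 95760]
r4 m[M→φ1] = [6, 1]
r4 m[M→φ5] = [88155, 76275]
r4 m[K→φ3] = [3, 8]
r4 m[K→φ4] = [66906, 97524]
r4 m[Q→φ0] = [2202060, 692955]
r4 m[Q→φ1] = [404460, 105705]
r4 m[Q→φ2] = [185220, 71685]
r4 m[Q→φ3] = [235935, 138591]
r4 m[Q→φ6] = [3963708, 2078865]
r5 m[φ0→L] = [16800330, 9254805]
r5 m[φ0→Q] = [9, 9]
r5 m[φ1→M] = [3782565, 3359745]
r5 m[φ1→Q] = [49, 59]
r5 m[φ2→D] = [1511595, 2055240]
r5 m[φ2→Q] = [107, 87]
r5 m[φ3→K] = [1913877, 2539188]
r5 m[φ3→Q] = [84, 45]
r5 m[φ4→K] = [3, 8]
r5 m[φ5→M] = [6, 1]
r5 m[φ6→Q] = [5, 3]
r5 m[φ7→D] = [5, 9]
r5 m[L→φ0] = [1, 1]
r5 m[D→φ2] = [5, 9]
r5 m[D→φ7] = [68670, 95760]
r5 m[M→φ1] = [6, 1]
r5 m[M→φ5] = [88155, 76275]
r5 m[K→φ3] = [3, 8]
r5 m[K→φ4] = [66906, 97524]
r5 m[Q→φ0] = [2202060, 692955]
r5 m[Q→φ1] = [404460, 105705]
r5 m[Q→φ2] = [185220, 71685]
r5 m[Q→φ3] = [235935, 138591]
r5 m[Q→φ6] = [3963708, 2078865]
r6 m[φ0→L] = [16800330, 9254805]
r6 m[φ0→Q] = [9, 9]
r6 m[φ1→M] = [3782565, 3359745]
r6 m[φ1→Q] = [49, 59]
r6 m[φ2→D] = [1511595, 2055240]
r6 m[φ2→Q] = [107, 87]
r6 m[φ3→K] = [1913877, 2539188]
r6 m[φ3→Q] = [84, 45]
r6 m[φ4→K] = [3, 8]
r6 m[φ5→M] = [6, 1]
r6 m[φ6→Q] = [5, 3]
r6 m[φ7→D] = [5, 9]
r6 m[L→φ0] = [1, 1]
r6 m[D→φ2] = [5, 9]
r6 m[D→φ7] = [1511595, 2055240]
r6 m[M→φ1] = [6, 1]
r6 m[M→φ5] = [3782565, 3359745]
r6 m[K→φ3] = [3, 8]
r6 m[K→φ4] = [1913877, 2539188]
r6 m[Q→φ0] = [2202060, 692955]
r6 m[Q→φ1] = [404460, 105705]
r6 m[Q→φ2] = [185220, 71685]
r6 m[Q→φ3] = [235935, 138591]
r6 m[Q→φ6] = [3963708, 2078865]
r7 m[φ0→L] = [16800330, 9254805]
r7 m[φ0→Q] = [9, 9]
r7 m[φ1→M] = [3782565, 3359745]
r7 m[φ1→Q] = [49, 59]
r7 m[φ2→D] = [1511595, 2055240]
r7 m[φ2→Q] = [107, 87]
r7 m[φ3→K] = [1913877, 2539188]
r7 m[φ3→Q] = [84, 45]
r7 m[φ4→K] = [3, 8]
r7 m[φ5→M] = [6, 1]
r7 m[φ6→Q] = [5, 3]
r7 m[φ7→D] = [5, 9]
r7 m[L→φ0] = [1, 1]
r7 m[D→φ2] = [5, 9]
r7 m[D→φ7] = [1511595, 2055240]
r7 m[M→φ1] = [6, 1]
r7 m[M→φ5] = [3782565, 3359745]
r7 m[K→φ3] = [3, 8]
r7 m[K→φ4] = [1913877, 2539188]
r7 m[Q→φ0] = [2202060, 692955]
r7 m[Q→φ1] = [404460, 105705]
r7 m[Q→φ2] = [185220, 71685]
r7 m[Q→φ3] = [235935, 138591]
r7 m[Q→φ6] = [3963708, 2078865]
fixed point reached at round 7
b[K] = ⊗ incoming = [5741631, 20313504]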